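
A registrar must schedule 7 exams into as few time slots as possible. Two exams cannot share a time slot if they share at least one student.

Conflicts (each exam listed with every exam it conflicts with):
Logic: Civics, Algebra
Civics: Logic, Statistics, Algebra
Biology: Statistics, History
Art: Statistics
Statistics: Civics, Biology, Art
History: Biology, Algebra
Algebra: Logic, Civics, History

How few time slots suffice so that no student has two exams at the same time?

Logic, Civics, Algebra all conflict with each other, so at least 3 time slots are needed.
3 time slots suffice: time slot 1 → {Statistics, Algebra}; time slot 2 → {Civics, Art, History}; time slot 3 → {Logic, Biology}. Each listed conflict is separated.

3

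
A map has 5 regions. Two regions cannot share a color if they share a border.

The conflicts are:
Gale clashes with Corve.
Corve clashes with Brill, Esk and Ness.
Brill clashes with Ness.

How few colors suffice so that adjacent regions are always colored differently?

3

Corve, Brill, Ness are mutually in conflict, so at least 3 colors are needed.
One proper 3-coloring: Gale=2, Corve=1, Brill=2, Esk=2, Ness=3. No two conflicting regions share a color.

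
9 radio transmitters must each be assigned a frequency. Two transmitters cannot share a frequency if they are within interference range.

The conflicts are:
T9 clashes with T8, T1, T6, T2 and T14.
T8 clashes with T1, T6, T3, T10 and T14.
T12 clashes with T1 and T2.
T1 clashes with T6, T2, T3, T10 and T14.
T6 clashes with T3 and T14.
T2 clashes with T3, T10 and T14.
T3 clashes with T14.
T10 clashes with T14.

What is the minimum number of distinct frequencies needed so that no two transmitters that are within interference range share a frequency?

5

T9, T8, T1, T6, T14 pairwise conflict, so at least 5 frequencies are needed.
Using 5 frequencies: T9=5, T8=3, T12=2, T1=1, T6=4, T2=3, T3=5, T10=4, T14=2. No two conflicting transmitters share a frequency.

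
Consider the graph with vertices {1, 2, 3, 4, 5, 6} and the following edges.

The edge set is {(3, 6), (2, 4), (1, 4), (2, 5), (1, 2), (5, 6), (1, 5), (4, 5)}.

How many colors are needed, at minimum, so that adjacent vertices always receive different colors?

4

1, 2, 4, 5 form a clique, so at least 4 colors are needed.
4 colors suffice: color red → {3, 5}; color blue → {2, 6}; color green → {4}; color yellow → {1}. No two adjacent vertices share a color.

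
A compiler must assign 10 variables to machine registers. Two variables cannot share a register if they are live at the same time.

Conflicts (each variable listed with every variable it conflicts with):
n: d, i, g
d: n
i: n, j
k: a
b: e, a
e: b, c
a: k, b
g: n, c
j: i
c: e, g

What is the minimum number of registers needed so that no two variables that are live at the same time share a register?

g and c conflict, so at least 2 registers are needed.
2 registers suffice: register 1 → {n, k, b, j, c}; register 2 → {d, i, e, a, g}. Each listed conflict is separated.

2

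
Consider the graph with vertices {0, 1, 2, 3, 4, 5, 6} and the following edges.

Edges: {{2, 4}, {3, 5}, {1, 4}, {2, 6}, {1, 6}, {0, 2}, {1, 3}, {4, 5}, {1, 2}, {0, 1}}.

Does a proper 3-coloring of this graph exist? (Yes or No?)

The chromatic number is 3. 1, 2, 6 are pairwise adjacent, so at least 3 colors are needed.
One proper 3-coloring: 0=green, 1=red, 2=blue, 3=blue, 4=green, 5=red, 6=green.
That is already a proper 3-coloring.

Yes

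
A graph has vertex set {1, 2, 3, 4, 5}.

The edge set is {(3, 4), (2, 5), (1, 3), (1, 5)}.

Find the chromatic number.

3 and 4 are adjacent, so at least 2 colors are needed.
One proper 2-coloring: 1=red, 2=red, 3=blue, 4=red, 5=blue. No two adjacent vertices share a color.

2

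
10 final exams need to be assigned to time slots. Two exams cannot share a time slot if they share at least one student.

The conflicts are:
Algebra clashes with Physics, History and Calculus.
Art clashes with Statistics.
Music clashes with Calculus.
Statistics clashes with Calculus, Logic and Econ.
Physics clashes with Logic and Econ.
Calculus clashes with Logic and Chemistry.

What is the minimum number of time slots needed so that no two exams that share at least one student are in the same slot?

Statistics, Calculus, Logic pairwise conflict, so at least 3 time slots are needed.
3 time slots suffice: Algebra=2, Art=1, Music=2, Statistics=2, Physics=1, History=1, Calculus=1, Logic=3, Chemistry=2, Econ=3. Each listed conflict is separated.

3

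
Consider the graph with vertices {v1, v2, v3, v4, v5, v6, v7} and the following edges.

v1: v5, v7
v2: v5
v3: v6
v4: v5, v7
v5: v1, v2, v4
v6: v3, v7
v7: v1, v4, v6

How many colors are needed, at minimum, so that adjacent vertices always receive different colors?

2

v4 and v5 are adjacent, so at least 2 colors are needed.
A valid assignment using 2 colors: v1=2, v2=2, v3=1, v4=2, v5=1, v6=2, v7=1. Each edge has distinct colors on its endpoints.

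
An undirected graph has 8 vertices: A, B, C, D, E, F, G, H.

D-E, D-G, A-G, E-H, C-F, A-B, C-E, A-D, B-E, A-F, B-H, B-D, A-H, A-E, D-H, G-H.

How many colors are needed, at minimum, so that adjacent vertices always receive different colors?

5

A, B, D, E, H are pairwise adjacent (a clique of size 5), so at least 5 colors are needed.
5 colors suffice: color 1 → {A, C}; color 2 → {F, H}; color 3 → {E, G}; color 4 → {D}; color 5 → {B}. Each edge has distinct colors on its endpoints.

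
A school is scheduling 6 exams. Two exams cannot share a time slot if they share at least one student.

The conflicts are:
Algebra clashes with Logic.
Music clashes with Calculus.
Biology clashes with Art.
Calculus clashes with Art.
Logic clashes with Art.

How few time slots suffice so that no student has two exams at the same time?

2

Biology and Art conflict, so at least 2 time slots are needed.
Using 2 time slots: Algebra=1, Music=1, Biology=2, Calculus=2, Logic=2, Art=1. Every pair that conflicts lands in different time slots.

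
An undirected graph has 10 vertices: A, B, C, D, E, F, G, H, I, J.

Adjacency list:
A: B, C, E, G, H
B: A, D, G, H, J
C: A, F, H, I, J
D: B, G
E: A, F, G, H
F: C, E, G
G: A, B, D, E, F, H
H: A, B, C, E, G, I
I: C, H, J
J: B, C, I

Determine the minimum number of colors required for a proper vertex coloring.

4

A, E, G, H form a clique, so at least 4 colors are needed.
4 colors suffice: color 1 → {C, G}; color 2 → {D, F, H, J}; color 3 → {B, E, I}; color 4 → {A}. No two adjacent vertices share a color.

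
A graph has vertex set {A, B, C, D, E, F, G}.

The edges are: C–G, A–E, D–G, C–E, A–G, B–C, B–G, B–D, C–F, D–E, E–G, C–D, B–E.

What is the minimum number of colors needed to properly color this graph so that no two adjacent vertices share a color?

B, C, D, E, G are mutually adjacent (a clique of size 5), so at least 5 colors are needed.
5 colors suffice: A=red, B=yellow, C=red, D=purple, E=blue, F=blue, G=green. Every edge joins two different colors.

5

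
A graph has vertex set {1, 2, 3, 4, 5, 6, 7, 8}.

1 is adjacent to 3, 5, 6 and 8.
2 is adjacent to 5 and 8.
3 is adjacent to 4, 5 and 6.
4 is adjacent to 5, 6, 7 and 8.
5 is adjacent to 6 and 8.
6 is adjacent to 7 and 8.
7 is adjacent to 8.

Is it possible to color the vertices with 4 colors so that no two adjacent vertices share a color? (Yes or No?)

Yes

The chromatic number is 4. 1, 3, 5, 6 are mutually adjacent (a clique of size 4), so at least 4 colors are needed.
4 colors suffice: 1=yellow, 2=red, 3=green, 4=yellow, 5=blue, 6=red, 7=blue, 8=green.
That is already a proper 4-coloring.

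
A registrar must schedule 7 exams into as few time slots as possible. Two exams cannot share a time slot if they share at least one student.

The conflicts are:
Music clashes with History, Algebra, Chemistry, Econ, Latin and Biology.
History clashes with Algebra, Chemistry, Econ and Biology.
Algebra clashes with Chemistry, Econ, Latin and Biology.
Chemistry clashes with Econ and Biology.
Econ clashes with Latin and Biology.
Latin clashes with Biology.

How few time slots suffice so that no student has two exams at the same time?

6

Music, History, Algebra, Chemistry, Econ, Biology all conflict with each other, so at least 6 time slots are needed.
6 time slots suffice: time slot 1 → {Biology}; time slot 2 → {Algebra}; time slot 3 → {Music}; time slot 4 → {Econ}; time slot 5 → {History, Latin}; time slot 6 → {Chemistry}. Every pair that conflicts lands in different time slots.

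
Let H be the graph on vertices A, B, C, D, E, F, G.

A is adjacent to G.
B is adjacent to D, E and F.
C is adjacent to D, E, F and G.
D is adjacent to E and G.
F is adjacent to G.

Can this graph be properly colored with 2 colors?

C, D, G are pairwise adjacent, so at least 3 colors are needed.
So 2 colors are not enough.

No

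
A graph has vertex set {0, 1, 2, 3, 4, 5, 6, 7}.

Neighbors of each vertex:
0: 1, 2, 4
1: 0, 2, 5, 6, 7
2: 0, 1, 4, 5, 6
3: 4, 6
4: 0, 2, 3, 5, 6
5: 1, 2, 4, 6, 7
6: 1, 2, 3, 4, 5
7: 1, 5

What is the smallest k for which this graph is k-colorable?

1, 2, 5, 6 are pairwise adjacent (a clique of size 4), so at least 4 colors are needed.
4 colors suffice: color a → {2, 3, 7}; color b → {1, 4}; color c → {0, 6}; color d → {5}. No two adjacent vertices share a color.

4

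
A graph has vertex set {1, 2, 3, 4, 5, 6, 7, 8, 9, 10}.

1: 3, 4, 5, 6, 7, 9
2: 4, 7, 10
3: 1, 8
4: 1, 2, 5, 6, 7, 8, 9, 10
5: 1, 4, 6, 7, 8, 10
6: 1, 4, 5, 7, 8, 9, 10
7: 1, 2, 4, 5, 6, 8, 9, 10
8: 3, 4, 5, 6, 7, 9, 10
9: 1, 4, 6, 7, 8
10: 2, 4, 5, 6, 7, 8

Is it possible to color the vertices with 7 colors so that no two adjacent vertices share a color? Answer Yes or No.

The chromatic number is 6. 4, 5, 6, 7, 8, 10 are pairwise adjacent (a clique of size 6), so at least 6 colors are needed.
6 colors suffice: color a → {3, 4}; color b → {7}; color c → {1, 2, 8}; color d → {6}; color e → {9, 10}; color f → {5}.
Since 7 ≥ 6, a proper 7-coloring certainly exists.

Yes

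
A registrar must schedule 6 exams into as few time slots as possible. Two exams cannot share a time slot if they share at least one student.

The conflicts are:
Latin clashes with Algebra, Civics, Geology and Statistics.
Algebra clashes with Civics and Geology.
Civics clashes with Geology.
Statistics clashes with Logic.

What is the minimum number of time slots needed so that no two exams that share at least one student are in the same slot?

4

Latin, Algebra, Civics, Geology are mutually in conflict, so at least 4 time slots are needed.
4 time slots suffice: time slot 1 → {Latin, Logic}; time slot 2 → {Algebra, Statistics}; time slot 3 → {Geology}; time slot 4 → {Civics}. No two conflicting exams share a time slot.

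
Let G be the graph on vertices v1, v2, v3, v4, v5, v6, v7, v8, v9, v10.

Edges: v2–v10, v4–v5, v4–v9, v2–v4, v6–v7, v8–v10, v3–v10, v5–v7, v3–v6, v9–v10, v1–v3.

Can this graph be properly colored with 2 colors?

No

The cycle v3-v10-v2-v4-v5-v7-v6-v3 has odd length 7, so it cannot be 2-colored; at least 3 colors are needed.
So 2 colors are not enough.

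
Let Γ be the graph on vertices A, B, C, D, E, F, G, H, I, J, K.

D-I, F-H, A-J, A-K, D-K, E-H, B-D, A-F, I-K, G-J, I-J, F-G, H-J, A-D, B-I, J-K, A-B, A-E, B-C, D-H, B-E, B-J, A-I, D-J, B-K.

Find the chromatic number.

6

A, B, D, I, J, K are pairwise adjacent (a clique of size 6), so at least 6 colors are needed.
6 colors suffice: color 1 → {A, C, G, H}; color 2 → {B, F}; color 3 → {E, J}; color 4 → {D}; color 5 → {I}; color 6 → {K}. Each edge has distinct colors on its endpoints.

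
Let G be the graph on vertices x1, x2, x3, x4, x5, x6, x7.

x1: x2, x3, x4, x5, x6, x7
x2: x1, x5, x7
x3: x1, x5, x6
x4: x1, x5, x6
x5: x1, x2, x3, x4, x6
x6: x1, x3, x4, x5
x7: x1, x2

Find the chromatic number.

4

x1, x3, x5, x6 form a clique, so at least 4 colors are needed.
4 colors suffice: x1=1, x2=3, x3=4, x4=4, x5=2, x6=3, x7=2. Each edge has distinct colors on its endpoints.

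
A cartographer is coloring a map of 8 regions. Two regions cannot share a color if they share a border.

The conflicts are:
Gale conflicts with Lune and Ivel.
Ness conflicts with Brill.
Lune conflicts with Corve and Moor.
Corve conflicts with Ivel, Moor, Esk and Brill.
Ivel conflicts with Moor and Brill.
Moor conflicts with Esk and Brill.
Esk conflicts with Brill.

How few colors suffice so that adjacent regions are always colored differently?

4

Corve, Moor, Esk, Brill are mutually in conflict, so at least 4 colors are needed.
4 colors suffice: color 1 → {Gale, Ness, Corve}; color 2 → {Moor}; color 3 → {Lune, Brill}; color 4 → {Ivel, Esk}. No two conflicting regions share a color.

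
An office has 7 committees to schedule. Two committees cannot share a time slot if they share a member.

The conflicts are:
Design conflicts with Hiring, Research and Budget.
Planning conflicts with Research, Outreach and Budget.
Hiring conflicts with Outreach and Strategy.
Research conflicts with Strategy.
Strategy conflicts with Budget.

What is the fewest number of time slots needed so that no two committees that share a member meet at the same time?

3

The cycle Planning-Budget-Design-Hiring-Outreach-Planning has odd length 5, so it cannot be 2-colored; at least 3 time slots are needed.
Using 3 time slots: Design=1, Planning=1, Hiring=2, Research=2, Outreach=3, Strategy=1, Budget=2. No two conflicting committees share a time slot.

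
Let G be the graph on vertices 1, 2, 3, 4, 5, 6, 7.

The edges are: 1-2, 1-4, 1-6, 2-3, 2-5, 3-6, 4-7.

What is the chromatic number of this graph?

4 and 7 are adjacent, so at least 2 colors are needed.
2 colors suffice: 1=b, 2=a, 3=b, 4=a, 5=b, 6=a, 7=b. Every edge joins two different colors.

2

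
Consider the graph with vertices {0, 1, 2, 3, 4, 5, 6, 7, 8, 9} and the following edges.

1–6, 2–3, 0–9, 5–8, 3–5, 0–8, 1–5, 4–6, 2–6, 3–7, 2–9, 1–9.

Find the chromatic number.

The cycle 5-3-2-9-1-5 has odd length 5, so it cannot be 2-colored; at least 3 colors are needed.
3 colors suffice: 0=a, 1=a, 2=a, 3=c, 4=a, 5=b, 6=b, 7=a, 8=c, 9=b. Each edge has distinct colors on its endpoints.

3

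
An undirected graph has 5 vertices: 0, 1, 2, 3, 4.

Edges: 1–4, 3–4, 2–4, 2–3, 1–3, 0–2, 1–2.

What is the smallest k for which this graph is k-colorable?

4

1, 2, 3, 4 form a clique, so at least 4 colors are needed.
4 colors suffice: color red → {2}; color blue → {0, 1}; color green → {3}; color yellow → {4}. Each edge has distinct colors on its endpoints.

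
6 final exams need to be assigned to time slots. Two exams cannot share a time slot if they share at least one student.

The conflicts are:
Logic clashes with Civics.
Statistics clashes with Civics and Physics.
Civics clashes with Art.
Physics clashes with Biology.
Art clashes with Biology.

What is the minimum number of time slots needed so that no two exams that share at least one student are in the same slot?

3

The cycle Biology-Art-Civics-Statistics-Physics-Biology has odd length 5, so it cannot be 2-colored; at least 3 time slots are needed.
Using 3 time slots: Logic=2, Statistics=2, Civics=1, Physics=1, Art=2, Biology=3. Every pair that conflicts lands in different time slots.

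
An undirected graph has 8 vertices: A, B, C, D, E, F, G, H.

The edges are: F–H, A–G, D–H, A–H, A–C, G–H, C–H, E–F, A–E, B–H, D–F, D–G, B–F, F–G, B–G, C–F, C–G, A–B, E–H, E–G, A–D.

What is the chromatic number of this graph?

D, F, G, H are pairwise adjacent (a clique of size 4), so at least 4 colors are needed.
4 colors suffice: A=3, B=4, C=4, D=4, E=4, F=3, G=1, H=2. Each edge has distinct colors on its endpoints.

4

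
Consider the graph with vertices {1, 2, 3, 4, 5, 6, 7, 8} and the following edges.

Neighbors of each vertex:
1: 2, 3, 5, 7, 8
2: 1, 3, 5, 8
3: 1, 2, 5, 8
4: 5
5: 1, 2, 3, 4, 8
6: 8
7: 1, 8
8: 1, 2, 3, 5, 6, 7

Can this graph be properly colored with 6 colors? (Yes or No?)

The chromatic number is 5. 1, 2, 3, 5, 8 are pairwise adjacent (a clique of size 5), so at least 5 colors are needed.
One proper 5-coloring: 1=green, 2=yellow, 3=purple, 4=red, 5=blue, 6=blue, 7=blue, 8=red.
Since 6 ≥ 5, a proper 6-coloring certainly exists.

Yes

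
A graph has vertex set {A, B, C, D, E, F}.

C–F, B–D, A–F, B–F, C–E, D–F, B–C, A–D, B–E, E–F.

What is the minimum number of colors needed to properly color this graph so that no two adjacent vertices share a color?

B, C, E, F form a clique, so at least 4 colors are needed.
4 colors suffice: A=2, B=2, C=3, D=3, E=4, F=1. No two adjacent vertices share a color.

4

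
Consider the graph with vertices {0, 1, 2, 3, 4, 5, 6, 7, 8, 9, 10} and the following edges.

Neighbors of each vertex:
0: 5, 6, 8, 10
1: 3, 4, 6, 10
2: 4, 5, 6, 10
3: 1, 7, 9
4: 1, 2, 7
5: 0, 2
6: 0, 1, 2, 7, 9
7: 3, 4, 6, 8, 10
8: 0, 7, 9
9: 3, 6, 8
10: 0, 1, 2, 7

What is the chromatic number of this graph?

2 and 6 are adjacent, so at least 2 colors are needed.
2 colors suffice: 0=b, 1=b, 2=b, 3=a, 4=a, 5=a, 6=a, 7=b, 8=a, 9=b, 10=a. Every edge joins two different colors.

2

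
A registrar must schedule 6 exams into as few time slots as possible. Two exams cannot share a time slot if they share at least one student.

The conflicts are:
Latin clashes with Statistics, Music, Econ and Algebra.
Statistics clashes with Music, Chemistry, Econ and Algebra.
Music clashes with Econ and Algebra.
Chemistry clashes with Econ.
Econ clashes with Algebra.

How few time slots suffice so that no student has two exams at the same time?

5

Latin, Statistics, Music, Econ, Algebra are mutually in conflict, so at least 5 time slots are needed.
Using 5 time slots: Latin=3, Statistics=2, Music=5, Chemistry=3, Econ=1, Algebra=4. Every pair that conflicts lands in different time slots.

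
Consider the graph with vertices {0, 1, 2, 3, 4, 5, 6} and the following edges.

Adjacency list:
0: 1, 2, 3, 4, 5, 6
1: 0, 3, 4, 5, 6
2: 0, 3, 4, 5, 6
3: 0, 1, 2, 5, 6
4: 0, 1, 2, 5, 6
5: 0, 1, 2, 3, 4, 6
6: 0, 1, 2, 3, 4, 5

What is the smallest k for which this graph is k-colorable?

5

0, 1, 4, 5, 6 are pairwise adjacent (a clique of size 5), so at least 5 colors are needed.
5 colors suffice: color a → {6}; color b → {0}; color c → {5}; color d → {1, 2}; color e → {3, 4}. No two adjacent vertices share a color.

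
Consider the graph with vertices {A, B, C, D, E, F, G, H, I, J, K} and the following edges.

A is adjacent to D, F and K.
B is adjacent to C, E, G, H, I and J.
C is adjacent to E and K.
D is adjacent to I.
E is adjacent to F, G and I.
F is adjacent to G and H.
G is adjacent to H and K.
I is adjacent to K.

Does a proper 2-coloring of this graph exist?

No

B, E, G are mutually adjacent, so at least 3 colors are needed.
So 2 colors are not enough.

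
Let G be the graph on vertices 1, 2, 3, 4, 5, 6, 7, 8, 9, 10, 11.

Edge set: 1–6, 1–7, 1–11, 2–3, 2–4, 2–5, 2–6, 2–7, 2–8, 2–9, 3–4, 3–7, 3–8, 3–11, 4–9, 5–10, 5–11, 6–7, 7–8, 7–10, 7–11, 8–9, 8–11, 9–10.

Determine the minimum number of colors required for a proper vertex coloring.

4

2, 3, 7, 8 are pairwise adjacent (a clique of size 4), so at least 4 colors are needed.
One proper 4-coloring: 1=d, 2=a, 3=c, 4=d, 5=b, 6=c, 7=b, 8=d, 9=b, 10=a, 11=a. Every edge joins two different colors.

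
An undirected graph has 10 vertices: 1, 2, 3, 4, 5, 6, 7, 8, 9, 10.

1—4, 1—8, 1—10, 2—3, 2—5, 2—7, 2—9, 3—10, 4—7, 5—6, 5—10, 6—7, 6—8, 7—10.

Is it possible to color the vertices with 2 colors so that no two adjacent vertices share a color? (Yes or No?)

No

The cycle 6-7-4-1-8-6 has odd length 5, so it cannot be 2-colored; at least 3 colors are needed.
So 2 colors are not enough.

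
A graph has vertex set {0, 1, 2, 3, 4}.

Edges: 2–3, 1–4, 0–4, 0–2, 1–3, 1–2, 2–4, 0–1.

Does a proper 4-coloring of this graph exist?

Yes

The chromatic number is 4. 0, 1, 2, 4 form a clique, so at least 4 colors are needed.
A valid assignment using 4 colors: 0=c, 1=b, 2=a, 3=c, 4=d.
That is already a proper 4-coloring.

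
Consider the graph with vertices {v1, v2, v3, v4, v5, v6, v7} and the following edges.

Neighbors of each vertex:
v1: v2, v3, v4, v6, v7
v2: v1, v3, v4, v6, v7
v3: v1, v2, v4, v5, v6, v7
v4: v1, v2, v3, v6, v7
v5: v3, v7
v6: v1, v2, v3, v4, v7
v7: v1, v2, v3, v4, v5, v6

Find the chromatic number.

6

v1, v2, v3, v4, v6, v7 are mutually adjacent (a clique of size 6), so at least 6 colors are needed.
One proper 6-coloring: v1=4, v2=6, v3=2, v4=3, v5=3, v6=5, v7=1. Each edge has distinct colors on its endpoints.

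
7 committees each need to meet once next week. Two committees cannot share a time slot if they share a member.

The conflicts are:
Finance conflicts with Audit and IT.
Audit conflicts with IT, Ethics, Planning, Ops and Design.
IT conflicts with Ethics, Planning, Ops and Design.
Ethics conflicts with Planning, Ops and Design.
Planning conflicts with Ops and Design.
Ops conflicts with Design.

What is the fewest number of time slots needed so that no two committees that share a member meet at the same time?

6

Audit, IT, Ethics, Planning, Ops, Design pairwise conflict, so at least 6 time slots are needed.
6 time slots suffice: time slot 1 → {IT}; time slot 2 → {Audit}; time slot 3 → {Finance, Design}; time slot 4 → {Ethics}; time slot 5 → {Ops}; time slot 6 → {Planning}. Every pair that conflicts lands in different time slots.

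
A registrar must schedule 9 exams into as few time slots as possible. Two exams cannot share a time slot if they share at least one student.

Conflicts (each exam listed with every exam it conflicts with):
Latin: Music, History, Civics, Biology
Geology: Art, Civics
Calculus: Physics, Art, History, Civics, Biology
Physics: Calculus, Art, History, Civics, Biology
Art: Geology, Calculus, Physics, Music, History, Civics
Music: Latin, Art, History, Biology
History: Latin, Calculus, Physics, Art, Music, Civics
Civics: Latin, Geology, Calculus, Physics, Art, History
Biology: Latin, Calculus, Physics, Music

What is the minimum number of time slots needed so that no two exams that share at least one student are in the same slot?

Calculus, Physics, Art, History, Civics all conflict with each other, so at least 5 time slots are needed.
5 time slots suffice: time slot 1 → {Music, Civics}; time slot 2 → {Geology, History, Biology}; time slot 3 → {Latin, Art}; time slot 4 → {Calculus}; time slot 5 → {Physics}. No two conflicting exams share a time slot.

5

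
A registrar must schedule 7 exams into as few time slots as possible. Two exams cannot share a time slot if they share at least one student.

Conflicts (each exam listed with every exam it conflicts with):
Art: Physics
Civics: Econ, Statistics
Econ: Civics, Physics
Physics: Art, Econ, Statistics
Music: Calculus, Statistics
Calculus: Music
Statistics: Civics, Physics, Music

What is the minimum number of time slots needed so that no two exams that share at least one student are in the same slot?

Civics and Statistics conflict, so at least 2 time slots are needed.
2 time slots suffice: Art=1, Civics=2, Econ=1, Physics=2, Music=2, Calculus=1, Statistics=1. Every pair that conflicts lands in different time slots.

2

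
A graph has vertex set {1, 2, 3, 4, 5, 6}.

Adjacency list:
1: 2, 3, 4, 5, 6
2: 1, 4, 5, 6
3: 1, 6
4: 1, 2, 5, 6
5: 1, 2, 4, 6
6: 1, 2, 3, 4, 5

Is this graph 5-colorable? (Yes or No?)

Yes

The chromatic number is 5. 1, 2, 4, 5, 6 are mutually adjacent (a clique of size 5), so at least 5 colors are needed.
5 colors suffice: color red → {6}; color blue → {1}; color green → {2, 3}; color yellow → {4}; color purple → {5}.
That is already a proper 5-coloring.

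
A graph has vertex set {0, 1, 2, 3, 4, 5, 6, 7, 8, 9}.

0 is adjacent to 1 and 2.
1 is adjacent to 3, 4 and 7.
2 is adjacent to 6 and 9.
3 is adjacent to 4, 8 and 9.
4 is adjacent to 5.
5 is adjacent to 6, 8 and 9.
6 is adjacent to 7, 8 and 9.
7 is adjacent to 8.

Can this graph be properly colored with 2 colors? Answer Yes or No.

No

1, 3, 4 are pairwise adjacent, so at least 3 colors are needed.
So 2 colors are not enough.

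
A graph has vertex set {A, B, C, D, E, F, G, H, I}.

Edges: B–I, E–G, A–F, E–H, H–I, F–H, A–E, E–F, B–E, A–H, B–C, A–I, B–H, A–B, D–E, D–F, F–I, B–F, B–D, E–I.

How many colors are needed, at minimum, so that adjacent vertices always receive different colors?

A, B, E, F, H, I are pairwise adjacent (a clique of size 6), so at least 6 colors are needed.
A valid assignment using 6 colors: A=4, B=1, C=2, D=4, E=2, F=3, G=1, H=6, I=5. No two adjacent vertices share a color.

6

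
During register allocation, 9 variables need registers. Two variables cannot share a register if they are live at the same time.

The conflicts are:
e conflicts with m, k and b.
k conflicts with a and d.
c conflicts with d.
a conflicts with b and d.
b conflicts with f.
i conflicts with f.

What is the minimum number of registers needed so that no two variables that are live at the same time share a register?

k, a, d pairwise conflict, so at least 3 registers are needed.
Using 3 registers: e=1, m=2, k=3, c=1, a=1, b=2, d=2, i=2, f=1. Each listed conflict is separated.

3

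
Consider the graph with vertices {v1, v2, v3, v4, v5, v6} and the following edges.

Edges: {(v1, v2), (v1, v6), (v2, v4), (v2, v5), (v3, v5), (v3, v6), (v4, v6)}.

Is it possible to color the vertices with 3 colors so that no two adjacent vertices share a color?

Yes

The chromatic number is 3. The cycle v5-v2-v4-v6-v3-v5 has odd length 5, so it cannot be 2-colored; at least 3 colors are needed.
3 colors suffice: v1=blue, v2=red, v3=green, v4=blue, v5=blue, v6=red.
That is already a proper 3-coloring.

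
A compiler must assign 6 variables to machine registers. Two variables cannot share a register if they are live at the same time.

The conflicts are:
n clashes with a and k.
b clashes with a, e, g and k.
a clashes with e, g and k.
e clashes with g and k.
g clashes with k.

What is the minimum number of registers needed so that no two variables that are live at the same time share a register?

5

b, a, e, g, k pairwise conflict, so at least 5 registers are needed.
Using 5 registers: n=3, b=5, a=1, e=4, g=3, k=2. Every pair that conflicts lands in different registers.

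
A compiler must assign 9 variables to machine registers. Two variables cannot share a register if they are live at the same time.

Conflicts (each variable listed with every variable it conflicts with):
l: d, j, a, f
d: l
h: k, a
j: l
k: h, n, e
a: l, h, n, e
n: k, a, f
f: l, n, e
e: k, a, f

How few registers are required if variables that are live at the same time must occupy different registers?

a and e conflict, so at least 2 registers are needed.
2 registers suffice: l=2, d=1, h=2, j=1, k=1, a=1, n=2, f=1, e=2. No two conflicting variables share a register.

2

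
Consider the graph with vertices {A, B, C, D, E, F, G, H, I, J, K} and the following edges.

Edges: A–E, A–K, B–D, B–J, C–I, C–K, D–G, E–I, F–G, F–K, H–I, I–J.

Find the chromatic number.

The cycle K-C-I-E-A-K has odd length 5, so it cannot be 2-colored; at least 3 colors are needed.
One proper 3-coloring: A=blue, B=green, C=blue, D=red, E=green, F=blue, G=green, H=blue, I=red, J=blue, K=red. No two adjacent vertices share a color.

3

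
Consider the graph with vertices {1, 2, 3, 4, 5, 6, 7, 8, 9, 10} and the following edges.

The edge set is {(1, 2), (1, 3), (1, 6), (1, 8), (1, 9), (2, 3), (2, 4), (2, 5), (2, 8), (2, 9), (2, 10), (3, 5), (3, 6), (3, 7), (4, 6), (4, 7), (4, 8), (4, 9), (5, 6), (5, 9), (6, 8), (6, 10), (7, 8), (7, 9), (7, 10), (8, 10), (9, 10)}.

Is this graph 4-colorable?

Yes

The chromatic number is 3. 1, 2, 3 are pairwise adjacent, so at least 3 colors are needed.
One proper 3-coloring: 1=green, 2=red, 3=blue, 4=green, 5=green, 6=red, 7=red, 8=blue, 9=blue, 10=green.
Since 4 ≥ 3, a proper 4-coloring certainly exists.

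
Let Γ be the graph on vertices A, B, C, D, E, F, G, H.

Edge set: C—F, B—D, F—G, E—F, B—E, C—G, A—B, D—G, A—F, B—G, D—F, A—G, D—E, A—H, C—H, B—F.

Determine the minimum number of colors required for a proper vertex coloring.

A, B, F, G are pairwise adjacent (a clique of size 4), so at least 4 colors are needed.
4 colors suffice: color 1 → {F, H}; color 2 → {B, C}; color 3 → {E, G}; color 4 → {A, D}. Each edge has distinct colors on its endpoints.

4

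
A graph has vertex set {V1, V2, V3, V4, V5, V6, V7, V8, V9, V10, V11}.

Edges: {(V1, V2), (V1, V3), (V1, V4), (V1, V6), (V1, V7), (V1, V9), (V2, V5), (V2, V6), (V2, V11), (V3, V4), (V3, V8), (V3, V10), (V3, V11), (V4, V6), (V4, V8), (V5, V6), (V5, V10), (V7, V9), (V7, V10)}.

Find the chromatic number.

3

V1, V7, V9 are pairwise adjacent, so at least 3 colors are needed.
3 colors suffice: color R → {V1, V5, V8, V11}; color B → {V3, V6, V7}; color G → {V2, V4, V9, V10}. Every edge joins two different colors.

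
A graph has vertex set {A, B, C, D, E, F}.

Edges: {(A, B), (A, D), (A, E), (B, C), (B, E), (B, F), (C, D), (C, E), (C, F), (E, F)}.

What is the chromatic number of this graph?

4

B, C, E, F are mutually adjacent (a clique of size 4), so at least 4 colors are needed.
4 colors suffice: color red → {D, E}; color blue → {A, C}; color green → {B}; color yellow → {F}. Every edge joins two different colors.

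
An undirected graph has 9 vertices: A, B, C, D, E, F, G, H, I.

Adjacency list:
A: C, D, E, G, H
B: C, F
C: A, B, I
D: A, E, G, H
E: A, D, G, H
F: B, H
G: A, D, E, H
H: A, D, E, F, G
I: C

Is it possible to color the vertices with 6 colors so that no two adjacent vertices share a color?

The chromatic number is 5. A, D, E, G, H are mutually adjacent (a clique of size 5), so at least 5 colors are needed.
One proper 5-coloring: A=1, B=3, C=2, D=3, E=4, F=1, G=5, H=2, I=1.
Since 6 ≥ 5, a proper 6-coloring certainly exists.

Yes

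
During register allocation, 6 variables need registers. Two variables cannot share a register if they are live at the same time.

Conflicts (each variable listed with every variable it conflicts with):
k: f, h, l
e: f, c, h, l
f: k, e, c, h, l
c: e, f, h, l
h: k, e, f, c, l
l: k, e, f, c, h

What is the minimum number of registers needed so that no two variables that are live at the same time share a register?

5

e, f, c, h, l all conflict with each other, so at least 5 registers are needed.
5 registers suffice: register 1 → {f}; register 2 → {l}; register 3 → {h}; register 4 → {k, e}; register 5 → {c}. No two conflicting variables share a register.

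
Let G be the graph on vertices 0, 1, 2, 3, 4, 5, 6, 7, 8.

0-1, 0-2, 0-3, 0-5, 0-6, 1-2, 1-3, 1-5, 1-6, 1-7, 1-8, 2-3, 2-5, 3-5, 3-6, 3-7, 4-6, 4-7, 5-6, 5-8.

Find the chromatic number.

5

0, 1, 3, 5, 6 form a clique, so at least 5 colors are needed.
A valid assignment using 5 colors: 0=yellow, 1=red, 2=purple, 3=green, 4=red, 5=blue, 6=purple, 7=blue, 8=green. Every edge joins two different colors.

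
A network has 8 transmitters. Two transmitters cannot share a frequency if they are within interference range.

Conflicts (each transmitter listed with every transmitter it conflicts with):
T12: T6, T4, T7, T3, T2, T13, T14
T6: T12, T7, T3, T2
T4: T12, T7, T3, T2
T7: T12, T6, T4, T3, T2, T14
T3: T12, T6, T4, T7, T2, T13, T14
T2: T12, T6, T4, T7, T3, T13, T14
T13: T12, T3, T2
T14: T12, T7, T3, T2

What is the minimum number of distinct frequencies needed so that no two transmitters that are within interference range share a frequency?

T12, T6, T7, T3, T2 pairwise conflict, so at least 5 frequencies are needed.
5 frequencies suffice: T12=3, T6=5, T4=5, T7=4, T3=1, T2=2, T13=4, T14=5. No two conflicting transmitters share a frequency.

5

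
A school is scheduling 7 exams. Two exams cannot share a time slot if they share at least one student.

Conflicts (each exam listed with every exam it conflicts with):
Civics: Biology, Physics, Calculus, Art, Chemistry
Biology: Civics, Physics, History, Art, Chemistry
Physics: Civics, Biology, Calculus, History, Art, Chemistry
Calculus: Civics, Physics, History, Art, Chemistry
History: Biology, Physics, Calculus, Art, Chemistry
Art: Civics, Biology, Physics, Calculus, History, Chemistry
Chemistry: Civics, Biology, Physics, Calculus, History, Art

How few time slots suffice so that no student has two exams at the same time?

Physics, Calculus, History, Art, Chemistry all conflict with each other, so at least 5 time slots are needed.
A valid assignment using 5 time slots: Civics=5, Biology=4, Physics=2, Calculus=4, History=5, Art=1, Chemistry=3. Each listed conflict is separated.

5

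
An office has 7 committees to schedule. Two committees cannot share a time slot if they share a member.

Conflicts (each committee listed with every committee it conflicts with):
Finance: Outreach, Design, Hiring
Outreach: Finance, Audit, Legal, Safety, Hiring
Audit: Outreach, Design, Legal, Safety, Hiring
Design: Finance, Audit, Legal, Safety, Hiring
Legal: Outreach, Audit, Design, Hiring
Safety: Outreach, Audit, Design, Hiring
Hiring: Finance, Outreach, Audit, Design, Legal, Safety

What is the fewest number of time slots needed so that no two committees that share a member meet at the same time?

4

Audit, Design, Safety, Hiring all conflict with each other, so at least 4 time slots are needed.
4 time slots suffice: time slot 1 → {Hiring}; time slot 2 → {Outreach, Design}; time slot 3 → {Finance, Audit}; time slot 4 → {Legal, Safety}. No two conflicting committees share a time slot.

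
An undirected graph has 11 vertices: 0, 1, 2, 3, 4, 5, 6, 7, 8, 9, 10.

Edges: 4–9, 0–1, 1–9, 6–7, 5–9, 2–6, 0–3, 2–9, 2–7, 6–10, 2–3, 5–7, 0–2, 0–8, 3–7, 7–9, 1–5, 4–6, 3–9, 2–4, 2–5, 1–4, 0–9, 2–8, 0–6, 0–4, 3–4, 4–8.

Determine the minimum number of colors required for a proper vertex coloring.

0, 2, 3, 4, 9 are mutually adjacent (a clique of size 5), so at least 5 colors are needed.
5 colors suffice: color a → {1, 2, 10}; color b → {6, 8, 9}; color c → {0, 7}; color d → {4, 5}; color e → {3}. Every edge joins two different colors.

5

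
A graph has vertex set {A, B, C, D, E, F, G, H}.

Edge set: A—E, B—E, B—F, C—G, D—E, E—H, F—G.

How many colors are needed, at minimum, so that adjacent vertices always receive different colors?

2

E and H are adjacent, so at least 2 colors are needed.
2 colors suffice: color red → {C, E, F}; color blue → {A, B, D, G, H}. Every edge joins two different colors.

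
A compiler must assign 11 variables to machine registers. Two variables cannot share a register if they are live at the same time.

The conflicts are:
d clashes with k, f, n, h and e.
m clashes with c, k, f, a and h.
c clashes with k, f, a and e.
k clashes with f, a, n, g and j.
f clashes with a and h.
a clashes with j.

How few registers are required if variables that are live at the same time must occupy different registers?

m, c, k, f, a pairwise conflict, so at least 5 registers are needed.
A valid assignment using 5 registers: d=3, m=4, c=3, k=1, f=2, a=5, n=2, h=1, g=2, e=1, j=2. Every pair that conflicts lands in different registers.

5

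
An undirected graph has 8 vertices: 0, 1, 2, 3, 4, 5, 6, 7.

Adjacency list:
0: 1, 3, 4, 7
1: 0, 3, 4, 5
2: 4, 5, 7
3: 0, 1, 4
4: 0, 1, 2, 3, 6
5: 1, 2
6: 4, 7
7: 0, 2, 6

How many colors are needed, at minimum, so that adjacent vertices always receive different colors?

4

0, 1, 3, 4 are pairwise adjacent (a clique of size 4), so at least 4 colors are needed.
4 colors suffice: color a → {4, 5, 7}; color b → {1, 2, 6}; color c → {0}; color d → {3}. Each edge has distinct colors on its endpoints.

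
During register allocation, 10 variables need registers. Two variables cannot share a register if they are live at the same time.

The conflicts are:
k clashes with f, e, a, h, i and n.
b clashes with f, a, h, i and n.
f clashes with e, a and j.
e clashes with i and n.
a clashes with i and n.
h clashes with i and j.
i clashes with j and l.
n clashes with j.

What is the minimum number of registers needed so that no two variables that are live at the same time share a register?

3

k, a, i are mutually in conflict, so at least 3 registers are needed.
Using 3 registers: k=2, b=2, f=1, e=3, a=3, h=3, i=1, n=1, j=2, l=2. No two conflicting variables share a register.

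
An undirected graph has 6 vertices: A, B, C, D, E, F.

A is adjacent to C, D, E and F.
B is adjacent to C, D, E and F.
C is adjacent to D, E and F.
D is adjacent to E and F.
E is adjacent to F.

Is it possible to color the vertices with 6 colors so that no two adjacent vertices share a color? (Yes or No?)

Yes

The chromatic number is 5. B, C, D, E, F are pairwise adjacent (a clique of size 5), so at least 5 colors are needed.
5 colors suffice: color 1 → {F}; color 2 → {E}; color 3 → {C}; color 4 → {D}; color 5 → {A, B}.
Since 6 ≥ 5, a proper 6-coloring certainly exists.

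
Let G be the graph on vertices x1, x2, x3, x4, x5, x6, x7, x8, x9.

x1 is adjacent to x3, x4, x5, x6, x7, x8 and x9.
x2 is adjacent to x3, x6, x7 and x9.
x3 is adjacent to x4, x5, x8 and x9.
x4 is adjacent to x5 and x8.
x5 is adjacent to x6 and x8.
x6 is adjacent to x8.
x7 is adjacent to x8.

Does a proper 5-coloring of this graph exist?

Yes

The chromatic number is 5. x1, x3, x4, x5, x8 form a clique, so at least 5 colors are needed.
One proper 5-coloring: x1=1, x2=1, x3=3, x4=5, x5=4, x6=3, x7=3, x8=2, x9=2.
That is already a proper 5-coloring.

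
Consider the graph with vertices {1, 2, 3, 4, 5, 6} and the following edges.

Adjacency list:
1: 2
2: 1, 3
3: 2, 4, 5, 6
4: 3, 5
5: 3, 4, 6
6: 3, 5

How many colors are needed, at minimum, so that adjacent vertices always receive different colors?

3

3, 4, 5 form a triangle, so at least 3 colors are needed.
One proper 3-coloring: 1=red, 2=blue, 3=red, 4=green, 5=blue, 6=green. No two adjacent vertices share a color.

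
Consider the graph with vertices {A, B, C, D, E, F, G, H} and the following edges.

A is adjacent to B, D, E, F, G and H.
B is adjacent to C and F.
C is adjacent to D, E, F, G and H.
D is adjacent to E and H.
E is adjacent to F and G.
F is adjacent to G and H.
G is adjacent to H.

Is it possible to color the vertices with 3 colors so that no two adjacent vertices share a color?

No

A, F, G, H are mutually adjacent (a clique of size 4), so at least 4 colors are needed.
So 3 colors are not enough.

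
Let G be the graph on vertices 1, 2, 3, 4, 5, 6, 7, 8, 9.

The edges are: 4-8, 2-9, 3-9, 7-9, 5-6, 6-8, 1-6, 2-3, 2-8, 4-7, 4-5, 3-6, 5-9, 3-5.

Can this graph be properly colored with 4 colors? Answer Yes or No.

The chromatic number is 3. 3, 5, 6 form a triangle, so at least 3 colors are needed.
3 colors suffice: color a → {4, 6, 9}; color b → {1, 2, 5, 7}; color c → {3, 8}.
Since 4 ≥ 3, a proper 4-coloring certainly exists.

Yes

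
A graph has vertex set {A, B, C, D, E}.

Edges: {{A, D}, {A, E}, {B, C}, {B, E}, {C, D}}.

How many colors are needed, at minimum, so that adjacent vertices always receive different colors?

3

The cycle B-C-D-A-E-B has odd length 5, so it cannot be 2-colored; at least 3 colors are needed.
A valid assignment using 3 colors: A=2, B=3, C=2, D=1, E=1. Each edge has distinct colors on its endpoints.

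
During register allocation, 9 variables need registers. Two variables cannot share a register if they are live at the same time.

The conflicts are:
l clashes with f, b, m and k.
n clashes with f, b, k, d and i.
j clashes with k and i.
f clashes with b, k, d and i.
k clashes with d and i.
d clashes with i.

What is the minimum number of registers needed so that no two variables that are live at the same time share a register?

5

n, f, k, d, i are mutually in conflict, so at least 5 registers are needed.
A valid assignment using 5 registers: l=3, n=3, j=1, f=1, b=2, m=1, k=2, d=5, i=4. Every pair that conflicts lands in different registers.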